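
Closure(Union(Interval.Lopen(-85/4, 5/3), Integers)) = Union(Integers, Interval(-85/4, 5/3))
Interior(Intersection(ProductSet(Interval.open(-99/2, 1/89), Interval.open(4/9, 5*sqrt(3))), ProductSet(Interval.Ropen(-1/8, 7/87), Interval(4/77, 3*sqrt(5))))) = ProductSet(Interval.open(-1/8, 1/89), Interval.open(4/9, 3*sqrt(5)))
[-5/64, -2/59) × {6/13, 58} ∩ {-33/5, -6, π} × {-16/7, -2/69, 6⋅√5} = ∅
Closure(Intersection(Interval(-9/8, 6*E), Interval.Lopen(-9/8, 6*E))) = Interval(-9/8, 6*E)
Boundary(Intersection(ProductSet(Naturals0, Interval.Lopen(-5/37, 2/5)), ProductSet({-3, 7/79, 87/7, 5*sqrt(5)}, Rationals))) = EmptySet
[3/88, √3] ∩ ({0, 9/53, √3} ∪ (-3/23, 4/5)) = [3/88, 4/5) ∪ {√3}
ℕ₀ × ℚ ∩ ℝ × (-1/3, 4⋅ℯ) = ℕ₀ × (ℚ ∩ (-1/3, 4⋅ℯ))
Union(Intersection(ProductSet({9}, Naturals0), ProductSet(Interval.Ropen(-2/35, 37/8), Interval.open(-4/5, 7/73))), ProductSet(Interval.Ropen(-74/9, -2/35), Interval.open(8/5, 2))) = ProductSet(Interval.Ropen(-74/9, -2/35), Interval.open(8/5, 2))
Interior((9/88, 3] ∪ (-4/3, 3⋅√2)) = (-4/3, 3⋅√2)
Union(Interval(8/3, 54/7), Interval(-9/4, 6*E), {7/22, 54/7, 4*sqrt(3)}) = Interval(-9/4, 6*E)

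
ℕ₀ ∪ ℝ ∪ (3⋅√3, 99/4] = (-∞, ∞)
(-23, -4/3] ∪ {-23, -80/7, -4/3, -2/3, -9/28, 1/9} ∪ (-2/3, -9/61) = [-23, -4/3] ∪ [-2/3, -9/61) ∪ {1/9}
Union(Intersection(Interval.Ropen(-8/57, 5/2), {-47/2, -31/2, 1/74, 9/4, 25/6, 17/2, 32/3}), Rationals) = Rationals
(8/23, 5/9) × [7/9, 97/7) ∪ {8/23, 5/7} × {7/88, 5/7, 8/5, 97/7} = ({8/23, 5/7} × {7/88, 5/7, 8/5, 97/7}) ∪ ((8/23, 5/9) × [7/9, 97/7))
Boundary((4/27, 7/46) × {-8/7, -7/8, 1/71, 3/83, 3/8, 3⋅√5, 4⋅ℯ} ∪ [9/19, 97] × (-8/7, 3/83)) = ({9/19, 97} × [-8/7, 3/83]) ∪ ([9/19, 97] × {-8/7, 3/83}) ∪ ([4/27, 7/46] × {-8/7, -7/8, 1/71, 3/83, 3/8, 3⋅√5, 4⋅ℯ})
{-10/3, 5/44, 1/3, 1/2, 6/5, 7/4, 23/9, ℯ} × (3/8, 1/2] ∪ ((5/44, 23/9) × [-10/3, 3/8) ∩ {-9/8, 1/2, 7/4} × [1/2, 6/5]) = {-10/3, 5/44, 1/3, 1/2, 6/5, 7/4, 23/9, ℯ} × (3/8, 1/2]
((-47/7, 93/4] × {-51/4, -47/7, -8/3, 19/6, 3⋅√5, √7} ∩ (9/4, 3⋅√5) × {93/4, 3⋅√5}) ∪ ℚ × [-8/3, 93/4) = (ℚ × [-8/3, 93/4)) ∪ ((9/4, 3⋅√5) × {3⋅√5})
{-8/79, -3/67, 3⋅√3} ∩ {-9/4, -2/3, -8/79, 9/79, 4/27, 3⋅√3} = {-8/79, 3⋅√3}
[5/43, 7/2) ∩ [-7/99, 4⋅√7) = [5/43, 7/2)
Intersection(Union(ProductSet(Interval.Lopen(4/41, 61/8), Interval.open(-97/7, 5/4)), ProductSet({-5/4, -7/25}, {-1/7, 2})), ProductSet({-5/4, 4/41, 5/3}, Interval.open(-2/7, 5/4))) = Union(ProductSet({-5/4}, {-1/7}), ProductSet({5/3}, Interval.open(-2/7, 5/4)))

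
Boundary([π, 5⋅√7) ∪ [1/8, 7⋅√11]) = {1/8, 7⋅√11}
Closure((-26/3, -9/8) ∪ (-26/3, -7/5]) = [-26/3, -9/8]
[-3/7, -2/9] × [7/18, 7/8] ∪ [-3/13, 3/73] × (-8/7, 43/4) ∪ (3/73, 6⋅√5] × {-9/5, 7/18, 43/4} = ([-3/7, -2/9] × [7/18, 7/8]) ∪ ([-3/13, 3/73] × (-8/7, 43/4)) ∪ ((3/73, 6⋅√5] × {-9/5, 7/18, 43/4})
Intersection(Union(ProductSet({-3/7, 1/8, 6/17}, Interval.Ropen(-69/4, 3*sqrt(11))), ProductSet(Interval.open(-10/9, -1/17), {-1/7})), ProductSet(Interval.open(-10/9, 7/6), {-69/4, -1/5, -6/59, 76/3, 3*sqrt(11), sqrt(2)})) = ProductSet({-3/7, 1/8, 6/17}, {-69/4, -1/5, -6/59, sqrt(2)})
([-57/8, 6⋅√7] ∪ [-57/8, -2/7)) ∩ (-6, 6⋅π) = (-6, 6⋅√7]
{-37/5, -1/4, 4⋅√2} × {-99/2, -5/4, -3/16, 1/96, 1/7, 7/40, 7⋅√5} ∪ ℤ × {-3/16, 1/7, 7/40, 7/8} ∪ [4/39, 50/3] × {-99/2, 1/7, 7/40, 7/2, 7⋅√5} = (ℤ × {-3/16, 1/7, 7/40, 7/8}) ∪ ([4/39, 50/3] × {-99/2, 1/7, 7/40, 7/2, 7⋅√5}) ∪ ({-37/5, -1/4, 4⋅√2} × {-99/2, -5/4, -3/16, 1/96, 1/7, 7/40, 7⋅√5})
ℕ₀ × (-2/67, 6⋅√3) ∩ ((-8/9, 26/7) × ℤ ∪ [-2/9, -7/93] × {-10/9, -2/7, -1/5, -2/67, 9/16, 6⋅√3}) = {0, 1, 2, 3} × {0, 1, …, 10}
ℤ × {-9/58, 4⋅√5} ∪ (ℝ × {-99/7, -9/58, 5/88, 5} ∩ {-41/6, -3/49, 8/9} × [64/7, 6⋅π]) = ℤ × {-9/58, 4⋅√5}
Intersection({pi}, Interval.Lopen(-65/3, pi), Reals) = {pi}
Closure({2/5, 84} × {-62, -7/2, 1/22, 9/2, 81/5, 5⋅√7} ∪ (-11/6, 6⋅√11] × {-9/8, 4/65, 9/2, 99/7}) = ({2/5, 84} × {-62, -7/2, 1/22, 9/2, 81/5, 5⋅√7}) ∪ ([-11/6, 6⋅√11] × {-9/8, 4/65, 9/2, 99/7})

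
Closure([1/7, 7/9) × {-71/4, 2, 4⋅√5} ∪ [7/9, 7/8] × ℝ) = ([7/9, 7/8] × ℝ) ∪ ([1/7, 7/9] × {-71/4, 2, 4⋅√5})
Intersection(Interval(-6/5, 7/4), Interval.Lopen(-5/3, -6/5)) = {-6/5}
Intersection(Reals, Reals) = Reals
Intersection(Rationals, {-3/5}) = {-3/5}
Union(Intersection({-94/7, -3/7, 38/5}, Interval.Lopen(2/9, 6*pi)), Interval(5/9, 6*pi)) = Interval(5/9, 6*pi)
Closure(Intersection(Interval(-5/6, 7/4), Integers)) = Range(0, 2, 1)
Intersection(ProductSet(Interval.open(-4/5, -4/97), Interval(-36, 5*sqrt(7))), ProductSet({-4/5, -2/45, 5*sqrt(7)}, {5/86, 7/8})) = ProductSet({-2/45}, {5/86, 7/8})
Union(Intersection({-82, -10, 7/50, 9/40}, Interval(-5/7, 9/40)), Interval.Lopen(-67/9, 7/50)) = Union({9/40}, Interval.Lopen(-67/9, 7/50))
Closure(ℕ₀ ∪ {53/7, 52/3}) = ℕ₀ ∪ {53/7, 52/3}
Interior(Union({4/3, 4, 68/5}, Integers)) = EmptySet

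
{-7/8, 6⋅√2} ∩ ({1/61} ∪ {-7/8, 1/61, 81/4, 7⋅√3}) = {-7/8}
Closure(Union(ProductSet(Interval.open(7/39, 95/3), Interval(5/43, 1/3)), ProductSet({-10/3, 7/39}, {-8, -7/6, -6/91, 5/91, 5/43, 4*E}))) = Union(ProductSet({-10/3, 7/39}, {-8, -7/6, -6/91, 5/91, 5/43, 4*E}), ProductSet(Interval(7/39, 95/3), Interval(5/43, 1/3)))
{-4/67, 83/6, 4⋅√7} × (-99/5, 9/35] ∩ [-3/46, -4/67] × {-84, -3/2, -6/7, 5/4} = {-4/67} × {-3/2, -6/7}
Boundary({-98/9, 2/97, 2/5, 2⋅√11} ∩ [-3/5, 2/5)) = {2/97}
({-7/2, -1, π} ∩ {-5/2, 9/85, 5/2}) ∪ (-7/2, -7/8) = (-7/2, -7/8)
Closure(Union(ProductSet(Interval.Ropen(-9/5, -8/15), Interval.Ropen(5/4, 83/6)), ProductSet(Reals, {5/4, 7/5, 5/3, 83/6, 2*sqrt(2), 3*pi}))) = Union(ProductSet({-9/5, -8/15}, Interval(5/4, 83/6)), ProductSet(Interval(-oo, oo), {5/4, 7/5, 5/3, 83/6, 2*sqrt(2), 3*pi}), ProductSet(Interval.Ropen(-9/5, -8/15), Interval.Ropen(5/4, 83/6)))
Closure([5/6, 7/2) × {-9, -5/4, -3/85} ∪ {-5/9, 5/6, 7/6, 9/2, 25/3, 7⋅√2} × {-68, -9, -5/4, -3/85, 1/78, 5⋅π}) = ([5/6, 7/2] × {-9, -5/4, -3/85}) ∪ ({-5/9, 5/6, 7/6, 9/2, 25/3, 7⋅√2} × {-68, -9, -5/4, -3/85, 1/78, 5⋅π})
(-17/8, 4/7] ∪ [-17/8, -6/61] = [-17/8, 4/7]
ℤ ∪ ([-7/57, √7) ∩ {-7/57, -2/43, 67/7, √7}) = ℤ ∪ {-7/57, -2/43}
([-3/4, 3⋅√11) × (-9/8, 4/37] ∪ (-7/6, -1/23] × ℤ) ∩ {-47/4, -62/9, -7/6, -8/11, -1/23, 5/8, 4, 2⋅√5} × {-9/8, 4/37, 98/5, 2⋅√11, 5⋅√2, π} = {-8/11, -1/23, 5/8, 4, 2⋅√5} × {4/37}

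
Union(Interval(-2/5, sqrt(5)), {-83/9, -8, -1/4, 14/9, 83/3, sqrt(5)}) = Union({-83/9, -8, 83/3}, Interval(-2/5, sqrt(5)))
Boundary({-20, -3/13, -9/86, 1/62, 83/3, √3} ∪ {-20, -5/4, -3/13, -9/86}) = {-20, -5/4, -3/13, -9/86, 1/62, 83/3, √3}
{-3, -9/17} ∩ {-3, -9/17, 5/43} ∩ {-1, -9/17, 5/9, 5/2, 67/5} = {-9/17}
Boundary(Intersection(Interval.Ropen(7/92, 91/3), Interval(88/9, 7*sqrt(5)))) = {88/9, 7*sqrt(5)}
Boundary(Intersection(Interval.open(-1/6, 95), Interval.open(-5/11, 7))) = {-1/6, 7}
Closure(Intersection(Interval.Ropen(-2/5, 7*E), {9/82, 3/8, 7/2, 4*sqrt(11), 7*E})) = {9/82, 3/8, 7/2, 4*sqrt(11)}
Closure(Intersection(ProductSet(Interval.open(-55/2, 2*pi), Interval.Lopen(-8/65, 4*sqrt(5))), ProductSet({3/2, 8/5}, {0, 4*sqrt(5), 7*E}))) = ProductSet({3/2, 8/5}, {0, 4*sqrt(5)})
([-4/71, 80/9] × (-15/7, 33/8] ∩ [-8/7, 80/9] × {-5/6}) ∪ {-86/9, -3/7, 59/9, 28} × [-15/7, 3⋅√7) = ([-4/71, 80/9] × {-5/6}) ∪ ({-86/9, -3/7, 59/9, 28} × [-15/7, 3⋅√7))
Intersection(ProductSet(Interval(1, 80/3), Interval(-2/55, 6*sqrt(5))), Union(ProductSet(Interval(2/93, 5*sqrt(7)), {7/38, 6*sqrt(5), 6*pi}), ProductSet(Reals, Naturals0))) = Union(ProductSet(Interval(1, 80/3), Range(0, 14, 1)), ProductSet(Interval(1, 5*sqrt(7)), {7/38, 6*sqrt(5)}))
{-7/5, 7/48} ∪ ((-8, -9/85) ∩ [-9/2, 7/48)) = [-9/2, -9/85) ∪ {7/48}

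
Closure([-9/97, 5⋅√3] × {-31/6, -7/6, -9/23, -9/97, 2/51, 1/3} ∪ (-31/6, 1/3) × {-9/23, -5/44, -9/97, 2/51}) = ([-31/6, 1/3] × {-9/23, -5/44, -9/97, 2/51}) ∪ ([-9/97, 5⋅√3] × {-31/6, -7/6, -9/23, -9/97, 2/51, 1/3})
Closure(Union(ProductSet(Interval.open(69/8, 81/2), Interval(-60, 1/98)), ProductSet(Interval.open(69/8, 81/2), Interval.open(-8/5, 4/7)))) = Union(ProductSet({69/8, 81/2}, Interval(-60, 4/7)), ProductSet(Interval(69/8, 81/2), {-60, 4/7}), ProductSet(Interval.open(69/8, 81/2), Interval.Ropen(-60, 4/7)))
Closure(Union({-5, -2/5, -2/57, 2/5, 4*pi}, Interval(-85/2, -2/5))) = Union({-2/57, 2/5, 4*pi}, Interval(-85/2, -2/5))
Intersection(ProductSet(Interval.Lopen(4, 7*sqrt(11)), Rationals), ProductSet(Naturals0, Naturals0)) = ProductSet(Range(5, 24, 1), Naturals0)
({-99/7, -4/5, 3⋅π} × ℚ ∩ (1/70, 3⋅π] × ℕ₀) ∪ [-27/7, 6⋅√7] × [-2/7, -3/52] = ({3⋅π} × ℕ₀) ∪ ([-27/7, 6⋅√7] × [-2/7, -3/52])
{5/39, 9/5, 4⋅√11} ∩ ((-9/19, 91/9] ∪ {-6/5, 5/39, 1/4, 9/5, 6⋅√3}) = {5/39, 9/5}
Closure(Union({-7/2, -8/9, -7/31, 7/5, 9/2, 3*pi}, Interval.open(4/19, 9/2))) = Union({-7/2, -8/9, -7/31, 3*pi}, Interval(4/19, 9/2))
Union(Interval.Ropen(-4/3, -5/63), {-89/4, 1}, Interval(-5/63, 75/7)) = Union({-89/4}, Interval(-4/3, 75/7))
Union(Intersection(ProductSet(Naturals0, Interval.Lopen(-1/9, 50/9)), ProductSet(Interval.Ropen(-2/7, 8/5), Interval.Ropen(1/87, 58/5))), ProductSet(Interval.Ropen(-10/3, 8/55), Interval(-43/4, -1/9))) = Union(ProductSet(Interval.Ropen(-10/3, 8/55), Interval(-43/4, -1/9)), ProductSet(Range(0, 2, 1), Interval(1/87, 50/9)))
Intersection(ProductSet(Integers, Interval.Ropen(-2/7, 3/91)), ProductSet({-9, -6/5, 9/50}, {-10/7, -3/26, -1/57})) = ProductSet({-9}, {-3/26, -1/57})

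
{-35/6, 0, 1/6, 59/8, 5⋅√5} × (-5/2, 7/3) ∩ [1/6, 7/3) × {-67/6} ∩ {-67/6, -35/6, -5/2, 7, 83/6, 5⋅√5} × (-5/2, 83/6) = ∅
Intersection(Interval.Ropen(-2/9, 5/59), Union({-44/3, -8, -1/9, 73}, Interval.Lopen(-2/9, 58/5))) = Interval.open(-2/9, 5/59)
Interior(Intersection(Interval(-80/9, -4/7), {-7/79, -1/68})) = EmptySet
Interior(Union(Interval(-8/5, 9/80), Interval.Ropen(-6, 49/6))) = Interval.open(-6, 49/6)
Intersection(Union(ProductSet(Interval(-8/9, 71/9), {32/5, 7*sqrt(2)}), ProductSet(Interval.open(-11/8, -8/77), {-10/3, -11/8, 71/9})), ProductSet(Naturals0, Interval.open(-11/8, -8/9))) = EmptySet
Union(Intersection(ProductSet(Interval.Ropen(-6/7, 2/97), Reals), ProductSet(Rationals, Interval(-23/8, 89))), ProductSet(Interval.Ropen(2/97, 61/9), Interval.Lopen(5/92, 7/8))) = Union(ProductSet(Intersection(Interval.Ropen(-6/7, 2/97), Rationals), Interval(-23/8, 89)), ProductSet(Interval.Ropen(2/97, 61/9), Interval.Lopen(5/92, 7/8)))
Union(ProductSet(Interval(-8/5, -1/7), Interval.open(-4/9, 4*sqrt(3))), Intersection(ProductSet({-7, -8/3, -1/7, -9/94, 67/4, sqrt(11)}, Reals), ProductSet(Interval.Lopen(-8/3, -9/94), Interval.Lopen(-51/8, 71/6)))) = Union(ProductSet({-1/7, -9/94}, Interval.Lopen(-51/8, 71/6)), ProductSet(Interval(-8/5, -1/7), Interval.open(-4/9, 4*sqrt(3))))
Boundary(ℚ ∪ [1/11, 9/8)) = (-∞, 1/11] ∪ [9/8, ∞)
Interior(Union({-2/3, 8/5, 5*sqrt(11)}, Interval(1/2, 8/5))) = Interval.open(1/2, 8/5)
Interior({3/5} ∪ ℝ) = ℝ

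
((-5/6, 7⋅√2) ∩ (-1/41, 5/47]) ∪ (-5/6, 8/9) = (-5/6, 8/9)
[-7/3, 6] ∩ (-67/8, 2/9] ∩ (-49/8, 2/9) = [-7/3, 2/9)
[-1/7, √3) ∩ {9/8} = {9/8}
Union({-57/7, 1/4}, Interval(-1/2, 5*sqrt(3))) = Union({-57/7}, Interval(-1/2, 5*sqrt(3)))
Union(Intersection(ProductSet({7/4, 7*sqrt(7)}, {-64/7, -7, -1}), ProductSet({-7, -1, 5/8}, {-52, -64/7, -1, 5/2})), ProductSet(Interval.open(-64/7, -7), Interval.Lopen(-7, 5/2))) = ProductSet(Interval.open(-64/7, -7), Interval.Lopen(-7, 5/2))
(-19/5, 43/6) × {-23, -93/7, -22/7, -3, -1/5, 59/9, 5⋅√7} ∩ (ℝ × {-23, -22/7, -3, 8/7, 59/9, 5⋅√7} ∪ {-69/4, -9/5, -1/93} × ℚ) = ({-9/5, -1/93} × {-23, -93/7, -22/7, -3, -1/5, 59/9}) ∪ ((-19/5, 43/6) × {-23, -22/7, -3, 59/9, 5⋅√7})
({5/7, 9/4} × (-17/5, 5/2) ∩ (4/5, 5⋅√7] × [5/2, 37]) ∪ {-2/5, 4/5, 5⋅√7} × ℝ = {-2/5, 4/5, 5⋅√7} × ℝ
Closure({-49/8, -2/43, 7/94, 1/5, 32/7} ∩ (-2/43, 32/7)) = {7/94, 1/5}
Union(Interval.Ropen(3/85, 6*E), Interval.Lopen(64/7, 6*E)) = Interval(3/85, 6*E)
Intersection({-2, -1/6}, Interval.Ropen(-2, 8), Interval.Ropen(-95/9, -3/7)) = {-2}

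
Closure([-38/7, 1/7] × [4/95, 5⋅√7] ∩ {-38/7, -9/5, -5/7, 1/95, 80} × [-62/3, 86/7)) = {-38/7, -9/5, -5/7, 1/95} × [4/95, 86/7]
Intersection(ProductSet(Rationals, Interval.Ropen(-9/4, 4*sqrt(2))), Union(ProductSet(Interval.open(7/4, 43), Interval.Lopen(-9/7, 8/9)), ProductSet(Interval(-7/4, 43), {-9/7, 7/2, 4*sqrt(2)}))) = Union(ProductSet(Intersection(Interval(-7/4, 43), Rationals), {-9/7, 7/2}), ProductSet(Intersection(Interval.open(7/4, 43), Rationals), Interval.Lopen(-9/7, 8/9)))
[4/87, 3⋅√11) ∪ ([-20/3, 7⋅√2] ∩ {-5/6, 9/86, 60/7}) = {-5/6} ∪ [4/87, 3⋅√11)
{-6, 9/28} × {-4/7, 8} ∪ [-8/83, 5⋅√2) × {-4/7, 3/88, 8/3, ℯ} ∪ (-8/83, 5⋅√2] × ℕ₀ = ({-6, 9/28} × {-4/7, 8}) ∪ ((-8/83, 5⋅√2] × ℕ₀) ∪ ([-8/83, 5⋅√2) × {-4/7, 3/88, 8/3, ℯ})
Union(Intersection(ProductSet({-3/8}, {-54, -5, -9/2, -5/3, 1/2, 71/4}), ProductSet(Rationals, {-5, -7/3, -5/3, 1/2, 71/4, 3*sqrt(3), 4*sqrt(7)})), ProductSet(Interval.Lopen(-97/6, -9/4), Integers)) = Union(ProductSet({-3/8}, {-5, -5/3, 1/2, 71/4}), ProductSet(Interval.Lopen(-97/6, -9/4), Integers))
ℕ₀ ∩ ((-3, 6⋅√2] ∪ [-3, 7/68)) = {0, 1, …, 8}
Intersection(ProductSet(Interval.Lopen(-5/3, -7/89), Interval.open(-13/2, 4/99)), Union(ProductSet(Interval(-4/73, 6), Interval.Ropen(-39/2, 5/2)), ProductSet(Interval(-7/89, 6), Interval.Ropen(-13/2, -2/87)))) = ProductSet({-7/89}, Interval.open(-13/2, -2/87))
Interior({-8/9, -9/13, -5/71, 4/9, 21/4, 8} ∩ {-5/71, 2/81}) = ∅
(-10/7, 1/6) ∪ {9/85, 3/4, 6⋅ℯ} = (-10/7, 1/6) ∪ {3/4, 6⋅ℯ}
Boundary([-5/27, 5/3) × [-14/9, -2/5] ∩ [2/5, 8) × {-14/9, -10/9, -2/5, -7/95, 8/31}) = [2/5, 5/3] × {-14/9, -10/9, -2/5}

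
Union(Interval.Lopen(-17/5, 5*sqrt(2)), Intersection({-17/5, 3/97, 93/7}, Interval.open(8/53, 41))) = Union({93/7}, Interval.Lopen(-17/5, 5*sqrt(2)))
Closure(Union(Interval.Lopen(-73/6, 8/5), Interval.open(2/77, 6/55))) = Interval(-73/6, 8/5)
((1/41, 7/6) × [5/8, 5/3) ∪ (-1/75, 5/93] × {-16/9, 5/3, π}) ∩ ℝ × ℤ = (1/41, 7/6) × {1}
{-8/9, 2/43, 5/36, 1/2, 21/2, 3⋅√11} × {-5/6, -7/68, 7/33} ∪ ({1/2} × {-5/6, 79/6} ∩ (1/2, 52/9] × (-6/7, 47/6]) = {-8/9, 2/43, 5/36, 1/2, 21/2, 3⋅√11} × {-5/6, -7/68, 7/33}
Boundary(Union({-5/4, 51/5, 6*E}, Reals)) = EmptySet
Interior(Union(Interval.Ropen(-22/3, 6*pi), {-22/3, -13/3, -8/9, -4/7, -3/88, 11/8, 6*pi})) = Interval.open(-22/3, 6*pi)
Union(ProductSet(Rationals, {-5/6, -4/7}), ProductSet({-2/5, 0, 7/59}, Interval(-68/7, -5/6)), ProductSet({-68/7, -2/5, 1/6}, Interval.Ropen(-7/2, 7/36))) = Union(ProductSet({-68/7, -2/5, 1/6}, Interval.Ropen(-7/2, 7/36)), ProductSet({-2/5, 0, 7/59}, Interval(-68/7, -5/6)), ProductSet(Rationals, {-5/6, -4/7}))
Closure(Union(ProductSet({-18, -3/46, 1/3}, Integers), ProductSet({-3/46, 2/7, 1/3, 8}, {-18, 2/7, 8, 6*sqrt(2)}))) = Union(ProductSet({-18, -3/46, 1/3}, Integers), ProductSet({-3/46, 2/7, 1/3, 8}, {-18, 2/7, 8, 6*sqrt(2)}))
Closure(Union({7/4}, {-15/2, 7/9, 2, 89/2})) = {-15/2, 7/9, 7/4, 2, 89/2}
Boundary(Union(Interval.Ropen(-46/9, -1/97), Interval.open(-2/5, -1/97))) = {-46/9, -1/97}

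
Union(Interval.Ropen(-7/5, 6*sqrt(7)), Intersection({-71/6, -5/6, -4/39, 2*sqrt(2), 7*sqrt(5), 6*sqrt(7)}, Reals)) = Union({-71/6}, Interval(-7/5, 6*sqrt(7)))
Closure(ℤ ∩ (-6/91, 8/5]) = {0, 1}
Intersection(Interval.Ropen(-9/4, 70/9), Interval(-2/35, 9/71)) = Interval(-2/35, 9/71)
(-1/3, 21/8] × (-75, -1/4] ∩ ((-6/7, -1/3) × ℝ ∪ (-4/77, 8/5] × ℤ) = (-4/77, 8/5] × {-74, -73, …, -1}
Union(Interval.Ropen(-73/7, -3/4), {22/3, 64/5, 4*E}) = Union({22/3, 64/5, 4*E}, Interval.Ropen(-73/7, -3/4))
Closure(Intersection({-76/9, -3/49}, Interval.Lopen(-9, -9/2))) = {-76/9}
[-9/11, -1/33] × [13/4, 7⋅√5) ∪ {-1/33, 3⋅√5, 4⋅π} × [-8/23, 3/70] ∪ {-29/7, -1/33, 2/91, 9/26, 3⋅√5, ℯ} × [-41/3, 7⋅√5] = ([-9/11, -1/33] × [13/4, 7⋅√5)) ∪ ({-1/33, 3⋅√5, 4⋅π} × [-8/23, 3/70]) ∪ ({-29/7, -1/33, 2/91, 9/26, 3⋅√5, ℯ} × [-41/3, 7⋅√5])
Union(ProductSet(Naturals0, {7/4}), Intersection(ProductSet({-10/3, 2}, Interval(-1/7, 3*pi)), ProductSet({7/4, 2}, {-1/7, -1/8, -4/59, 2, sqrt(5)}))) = Union(ProductSet({2}, {-1/7, -1/8, -4/59, 2, sqrt(5)}), ProductSet(Naturals0, {7/4}))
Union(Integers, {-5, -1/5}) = Union({-1/5}, Integers)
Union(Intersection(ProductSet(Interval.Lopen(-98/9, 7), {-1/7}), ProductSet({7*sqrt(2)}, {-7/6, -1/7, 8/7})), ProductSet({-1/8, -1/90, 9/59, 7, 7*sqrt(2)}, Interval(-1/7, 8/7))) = ProductSet({-1/8, -1/90, 9/59, 7, 7*sqrt(2)}, Interval(-1/7, 8/7))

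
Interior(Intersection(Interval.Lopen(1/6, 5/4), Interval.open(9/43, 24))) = Interval.open(9/43, 5/4)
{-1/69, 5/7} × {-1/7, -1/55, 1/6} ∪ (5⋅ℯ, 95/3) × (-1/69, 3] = ({-1/69, 5/7} × {-1/7, -1/55, 1/6}) ∪ ((5⋅ℯ, 95/3) × (-1/69, 3])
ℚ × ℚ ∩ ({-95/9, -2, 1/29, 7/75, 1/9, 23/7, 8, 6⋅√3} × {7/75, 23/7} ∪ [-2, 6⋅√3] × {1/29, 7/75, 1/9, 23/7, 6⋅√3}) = ({-95/9, -2, 1/29, 7/75, 1/9, 23/7, 8} × {7/75, 23/7}) ∪ ((ℚ ∩ [-2, 6⋅√3]) × {1/29, 7/75, 1/9, 23/7})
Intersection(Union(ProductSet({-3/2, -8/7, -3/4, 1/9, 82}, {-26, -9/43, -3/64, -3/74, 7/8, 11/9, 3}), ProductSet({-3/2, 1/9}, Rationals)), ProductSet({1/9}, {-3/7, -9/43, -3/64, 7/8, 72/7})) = ProductSet({1/9}, {-3/7, -9/43, -3/64, 7/8, 72/7})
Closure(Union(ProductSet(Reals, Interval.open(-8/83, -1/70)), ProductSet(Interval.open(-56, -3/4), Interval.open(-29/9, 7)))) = Union(ProductSet({-56, -3/4}, Union(Interval(-29/9, -8/83), Interval(-1/70, 7))), ProductSet(Interval(-56, -3/4), {-29/9, 7}), ProductSet(Interval.open(-56, -3/4), Interval.open(-29/9, 7)), ProductSet(Reals, Interval.open(-8/83, -1/70)), ProductSet(Union(Interval(-oo, -56), Interval(-3/4, oo)), {-8/83, -1/70}))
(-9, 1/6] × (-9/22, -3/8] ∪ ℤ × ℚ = (ℤ × ℚ) ∪ ((-9, 1/6] × (-9/22, -3/8])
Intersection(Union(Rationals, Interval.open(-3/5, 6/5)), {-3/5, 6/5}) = {-3/5, 6/5}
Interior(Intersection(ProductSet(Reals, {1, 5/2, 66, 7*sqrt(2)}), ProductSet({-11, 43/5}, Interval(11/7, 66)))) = EmptySet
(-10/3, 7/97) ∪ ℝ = (-∞, ∞)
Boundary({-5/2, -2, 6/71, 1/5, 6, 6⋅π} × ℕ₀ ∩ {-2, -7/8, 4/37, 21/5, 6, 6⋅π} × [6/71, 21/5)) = {-2, 6, 6⋅π} × {1, 2, 3, 4}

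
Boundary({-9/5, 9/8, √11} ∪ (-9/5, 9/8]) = {-9/5, 9/8, √11}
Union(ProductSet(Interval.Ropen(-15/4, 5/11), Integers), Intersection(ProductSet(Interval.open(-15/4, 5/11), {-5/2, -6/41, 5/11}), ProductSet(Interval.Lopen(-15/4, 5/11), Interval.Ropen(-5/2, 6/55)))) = Union(ProductSet(Interval.Ropen(-15/4, 5/11), Integers), ProductSet(Interval.open(-15/4, 5/11), {-5/2, -6/41}))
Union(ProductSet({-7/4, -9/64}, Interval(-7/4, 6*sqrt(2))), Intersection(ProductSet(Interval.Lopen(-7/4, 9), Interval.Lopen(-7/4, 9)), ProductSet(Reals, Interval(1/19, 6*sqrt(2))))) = Union(ProductSet({-7/4, -9/64}, Interval(-7/4, 6*sqrt(2))), ProductSet(Interval.Lopen(-7/4, 9), Interval(1/19, 6*sqrt(2))))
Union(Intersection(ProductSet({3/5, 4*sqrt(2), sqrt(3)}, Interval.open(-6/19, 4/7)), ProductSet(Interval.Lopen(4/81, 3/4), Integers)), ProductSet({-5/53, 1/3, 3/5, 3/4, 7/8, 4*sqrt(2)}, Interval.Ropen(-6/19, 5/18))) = ProductSet({-5/53, 1/3, 3/5, 3/4, 7/8, 4*sqrt(2)}, Interval.Ropen(-6/19, 5/18))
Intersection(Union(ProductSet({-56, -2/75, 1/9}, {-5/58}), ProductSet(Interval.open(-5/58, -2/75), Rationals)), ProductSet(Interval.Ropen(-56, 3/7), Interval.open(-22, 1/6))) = Union(ProductSet({-56, -2/75, 1/9}, {-5/58}), ProductSet(Interval.open(-5/58, -2/75), Intersection(Interval.open(-22, 1/6), Rationals)))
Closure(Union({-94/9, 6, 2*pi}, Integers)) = Union({-94/9, 2*pi}, Integers)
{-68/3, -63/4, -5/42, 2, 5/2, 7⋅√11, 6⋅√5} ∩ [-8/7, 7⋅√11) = {-5/42, 2, 5/2, 6⋅√5}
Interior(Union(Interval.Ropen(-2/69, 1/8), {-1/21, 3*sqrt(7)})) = Interval.open(-2/69, 1/8)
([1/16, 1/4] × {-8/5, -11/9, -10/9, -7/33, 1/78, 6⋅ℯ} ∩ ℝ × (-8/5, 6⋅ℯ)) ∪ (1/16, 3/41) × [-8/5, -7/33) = ((1/16, 3/41) × [-8/5, -7/33)) ∪ ([1/16, 1/4] × {-11/9, -10/9, -7/33, 1/78})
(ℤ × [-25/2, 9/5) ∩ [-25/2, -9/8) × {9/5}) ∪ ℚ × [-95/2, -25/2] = ℚ × [-95/2, -25/2]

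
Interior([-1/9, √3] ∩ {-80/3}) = ∅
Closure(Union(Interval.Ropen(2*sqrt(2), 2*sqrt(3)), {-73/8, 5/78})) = Union({-73/8, 5/78}, Interval(2*sqrt(2), 2*sqrt(3)))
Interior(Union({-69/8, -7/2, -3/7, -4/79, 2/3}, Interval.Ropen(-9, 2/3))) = Interval.open(-9, 2/3)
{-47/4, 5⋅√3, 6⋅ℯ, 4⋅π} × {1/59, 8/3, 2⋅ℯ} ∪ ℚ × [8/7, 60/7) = (ℚ × [8/7, 60/7)) ∪ ({-47/4, 5⋅√3, 6⋅ℯ, 4⋅π} × {1/59, 8/3, 2⋅ℯ})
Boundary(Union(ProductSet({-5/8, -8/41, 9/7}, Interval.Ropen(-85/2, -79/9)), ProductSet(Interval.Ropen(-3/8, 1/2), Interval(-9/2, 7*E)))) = Union(ProductSet({-3/8, 1/2}, Interval(-9/2, 7*E)), ProductSet({-5/8, -8/41, 9/7}, Interval(-85/2, -79/9)), ProductSet(Interval(-3/8, 1/2), {-9/2, 7*E}))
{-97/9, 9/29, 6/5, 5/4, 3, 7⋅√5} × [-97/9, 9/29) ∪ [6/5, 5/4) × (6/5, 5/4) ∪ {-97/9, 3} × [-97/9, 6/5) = ({-97/9, 3} × [-97/9, 6/5)) ∪ ([6/5, 5/4) × (6/5, 5/4)) ∪ ({-97/9, 9/29, 6/5, 5/4, 3, 7⋅√5} × [-97/9, 9/29))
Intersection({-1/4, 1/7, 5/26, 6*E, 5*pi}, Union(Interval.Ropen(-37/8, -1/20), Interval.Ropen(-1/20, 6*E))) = {-1/4, 1/7, 5/26, 5*pi}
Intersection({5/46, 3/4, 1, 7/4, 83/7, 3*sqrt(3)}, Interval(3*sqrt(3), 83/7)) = {83/7, 3*sqrt(3)}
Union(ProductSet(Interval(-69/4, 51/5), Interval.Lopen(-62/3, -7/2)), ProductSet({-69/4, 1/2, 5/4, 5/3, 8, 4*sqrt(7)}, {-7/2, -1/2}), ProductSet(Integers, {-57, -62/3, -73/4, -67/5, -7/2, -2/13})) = Union(ProductSet({-69/4, 1/2, 5/4, 5/3, 8, 4*sqrt(7)}, {-7/2, -1/2}), ProductSet(Integers, {-57, -62/3, -73/4, -67/5, -7/2, -2/13}), ProductSet(Interval(-69/4, 51/5), Interval.Lopen(-62/3, -7/2)))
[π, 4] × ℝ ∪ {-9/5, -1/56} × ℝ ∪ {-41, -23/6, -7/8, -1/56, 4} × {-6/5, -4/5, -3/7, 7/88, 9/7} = (({-9/5, -1/56} ∪ [π, 4]) × ℝ) ∪ ({-41, -23/6, -7/8, -1/56, 4} × {-6/5, -4/5, -3/7, 7/88, 9/7})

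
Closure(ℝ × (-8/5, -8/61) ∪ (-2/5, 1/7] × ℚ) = ((-2/5, 1/7] × ℚ) ∪ (ℝ × [-8/5, -8/61]) ∪ ([-2/5, 1/7] × ((-∞, -8/5] ∪ [-8/61, ∞)))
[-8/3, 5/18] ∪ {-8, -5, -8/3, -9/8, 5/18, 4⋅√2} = {-8, -5, 4⋅√2} ∪ [-8/3, 5/18]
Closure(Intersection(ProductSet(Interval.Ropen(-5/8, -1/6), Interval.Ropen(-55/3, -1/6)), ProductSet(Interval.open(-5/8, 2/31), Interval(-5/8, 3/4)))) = Union(ProductSet({-5/8, -1/6}, Interval(-5/8, -1/6)), ProductSet(Interval(-5/8, -1/6), {-5/8, -1/6}), ProductSet(Interval.open(-5/8, -1/6), Interval.Ropen(-5/8, -1/6)))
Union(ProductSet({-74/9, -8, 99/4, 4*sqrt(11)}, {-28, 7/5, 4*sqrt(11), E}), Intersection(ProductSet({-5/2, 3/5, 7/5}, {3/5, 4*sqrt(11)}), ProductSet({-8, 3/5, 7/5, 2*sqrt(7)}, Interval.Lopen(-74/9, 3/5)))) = Union(ProductSet({3/5, 7/5}, {3/5}), ProductSet({-74/9, -8, 99/4, 4*sqrt(11)}, {-28, 7/5, 4*sqrt(11), E}))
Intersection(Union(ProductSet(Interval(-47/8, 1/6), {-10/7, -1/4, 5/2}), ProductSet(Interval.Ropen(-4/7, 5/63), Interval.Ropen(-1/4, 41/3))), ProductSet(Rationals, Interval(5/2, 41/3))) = Union(ProductSet(Intersection(Interval(-47/8, 1/6), Rationals), {5/2}), ProductSet(Intersection(Interval.Ropen(-4/7, 5/63), Rationals), Interval.Ropen(5/2, 41/3)))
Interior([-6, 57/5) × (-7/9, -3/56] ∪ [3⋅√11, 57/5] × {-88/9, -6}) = (-6, 57/5) × (-7/9, -3/56)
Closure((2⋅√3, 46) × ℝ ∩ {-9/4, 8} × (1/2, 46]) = {8} × [1/2, 46]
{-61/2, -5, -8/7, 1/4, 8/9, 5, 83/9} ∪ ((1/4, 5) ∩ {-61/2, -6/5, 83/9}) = {-61/2, -5, -8/7, 1/4, 8/9, 5, 83/9}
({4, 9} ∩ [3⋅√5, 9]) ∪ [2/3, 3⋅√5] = [2/3, 3⋅√5] ∪ {9}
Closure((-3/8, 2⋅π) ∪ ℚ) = ℚ ∪ (-∞, ∞)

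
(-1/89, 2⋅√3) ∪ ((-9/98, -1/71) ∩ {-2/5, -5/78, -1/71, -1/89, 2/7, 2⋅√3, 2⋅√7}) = {-5/78} ∪ (-1/89, 2⋅√3)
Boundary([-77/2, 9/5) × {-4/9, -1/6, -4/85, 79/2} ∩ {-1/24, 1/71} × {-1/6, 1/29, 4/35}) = {-1/24, 1/71} × {-1/6}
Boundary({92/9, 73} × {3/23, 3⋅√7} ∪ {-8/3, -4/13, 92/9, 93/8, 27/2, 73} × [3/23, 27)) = {-8/3, -4/13, 92/9, 93/8, 27/2, 73} × [3/23, 27]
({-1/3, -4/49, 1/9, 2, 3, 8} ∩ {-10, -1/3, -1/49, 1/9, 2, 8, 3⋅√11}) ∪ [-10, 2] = [-10, 2] ∪ {8}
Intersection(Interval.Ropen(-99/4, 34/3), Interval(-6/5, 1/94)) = Interval(-6/5, 1/94)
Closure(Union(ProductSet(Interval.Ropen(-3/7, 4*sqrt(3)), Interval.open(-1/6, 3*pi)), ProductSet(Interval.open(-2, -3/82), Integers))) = Union(ProductSet({-3/7, 4*sqrt(3)}, Interval(-1/6, 3*pi)), ProductSet(Interval(-2, -3/82), Complement(Integers, Interval.open(-1/6, 3*pi))), ProductSet(Interval.Ropen(-2, -3/82), Integers), ProductSet(Interval(-3/7, 4*sqrt(3)), {-1/6, 3*pi}), ProductSet(Interval.Ropen(-3/7, 4*sqrt(3)), Interval.open(-1/6, 3*pi)))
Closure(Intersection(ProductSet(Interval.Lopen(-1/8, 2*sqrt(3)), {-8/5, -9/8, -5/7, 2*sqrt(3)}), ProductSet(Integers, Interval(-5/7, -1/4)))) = ProductSet(Range(0, 4, 1), {-5/7})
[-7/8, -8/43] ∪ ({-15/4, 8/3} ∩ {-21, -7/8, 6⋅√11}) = [-7/8, -8/43]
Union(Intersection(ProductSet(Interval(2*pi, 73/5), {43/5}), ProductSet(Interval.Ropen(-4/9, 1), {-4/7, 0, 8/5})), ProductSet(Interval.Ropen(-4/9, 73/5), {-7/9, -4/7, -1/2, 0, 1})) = ProductSet(Interval.Ropen(-4/9, 73/5), {-7/9, -4/7, -1/2, 0, 1})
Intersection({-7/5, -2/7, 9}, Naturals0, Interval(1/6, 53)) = {9}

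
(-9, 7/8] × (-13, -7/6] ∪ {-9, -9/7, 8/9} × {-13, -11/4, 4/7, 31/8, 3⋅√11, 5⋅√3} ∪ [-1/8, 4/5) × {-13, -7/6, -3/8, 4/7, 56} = ((-9, 7/8] × (-13, -7/6]) ∪ ([-1/8, 4/5) × {-13, -7/6, -3/8, 4/7, 56}) ∪ ({-9, -9/7, 8/9} × {-13, -11/4, 4/7, 31/8, 3⋅√11, 5⋅√3})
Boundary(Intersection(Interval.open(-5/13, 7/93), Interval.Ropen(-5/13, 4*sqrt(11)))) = {-5/13, 7/93}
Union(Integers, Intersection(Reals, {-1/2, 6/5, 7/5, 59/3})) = Union({-1/2, 6/5, 7/5, 59/3}, Integers)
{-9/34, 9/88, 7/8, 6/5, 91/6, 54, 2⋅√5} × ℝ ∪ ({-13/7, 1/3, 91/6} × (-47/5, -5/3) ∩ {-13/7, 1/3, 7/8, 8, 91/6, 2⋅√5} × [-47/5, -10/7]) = ({-13/7, 1/3, 91/6} × (-47/5, -5/3)) ∪ ({-9/34, 9/88, 7/8, 6/5, 91/6, 54, 2⋅√5} × ℝ)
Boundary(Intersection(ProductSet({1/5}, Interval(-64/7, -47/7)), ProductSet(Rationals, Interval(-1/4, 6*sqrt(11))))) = EmptySet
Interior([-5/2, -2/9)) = (-5/2, -2/9)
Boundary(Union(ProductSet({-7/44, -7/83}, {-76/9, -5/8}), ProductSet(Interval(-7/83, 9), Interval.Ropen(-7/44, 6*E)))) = Union(ProductSet({-7/44, -7/83}, {-76/9, -5/8}), ProductSet({-7/83, 9}, Interval(-7/44, 6*E)), ProductSet(Interval(-7/83, 9), {-7/44, 6*E}))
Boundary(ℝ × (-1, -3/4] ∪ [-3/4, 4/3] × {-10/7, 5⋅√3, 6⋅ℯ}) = (ℝ × {-1, -3/4}) ∪ ([-3/4, 4/3] × {-10/7, 5⋅√3, 6⋅ℯ})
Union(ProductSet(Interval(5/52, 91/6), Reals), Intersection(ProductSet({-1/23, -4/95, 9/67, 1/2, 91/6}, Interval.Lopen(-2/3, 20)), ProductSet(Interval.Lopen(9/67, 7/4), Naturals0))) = ProductSet(Interval(5/52, 91/6), Reals)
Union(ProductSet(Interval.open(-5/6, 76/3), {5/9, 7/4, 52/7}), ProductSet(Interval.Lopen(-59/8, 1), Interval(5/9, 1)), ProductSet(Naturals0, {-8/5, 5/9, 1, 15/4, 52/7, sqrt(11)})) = Union(ProductSet(Interval.Lopen(-59/8, 1), Interval(5/9, 1)), ProductSet(Interval.open(-5/6, 76/3), {5/9, 7/4, 52/7}), ProductSet(Naturals0, {-8/5, 5/9, 1, 15/4, 52/7, sqrt(11)}))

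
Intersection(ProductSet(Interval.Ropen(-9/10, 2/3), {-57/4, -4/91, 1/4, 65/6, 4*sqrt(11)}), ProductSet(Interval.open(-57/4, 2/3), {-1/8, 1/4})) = ProductSet(Interval.Ropen(-9/10, 2/3), {1/4})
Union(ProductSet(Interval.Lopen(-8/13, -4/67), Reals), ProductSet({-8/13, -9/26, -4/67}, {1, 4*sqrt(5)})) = Union(ProductSet({-8/13, -9/26, -4/67}, {1, 4*sqrt(5)}), ProductSet(Interval.Lopen(-8/13, -4/67), Reals))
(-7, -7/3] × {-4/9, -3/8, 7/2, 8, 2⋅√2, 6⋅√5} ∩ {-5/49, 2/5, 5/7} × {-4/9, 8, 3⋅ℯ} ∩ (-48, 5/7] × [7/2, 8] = ∅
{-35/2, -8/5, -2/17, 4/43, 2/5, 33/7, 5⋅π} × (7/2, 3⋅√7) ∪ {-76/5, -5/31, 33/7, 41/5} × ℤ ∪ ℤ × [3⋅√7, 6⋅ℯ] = ({-76/5, -5/31, 33/7, 41/5} × ℤ) ∪ (ℤ × [3⋅√7, 6⋅ℯ]) ∪ ({-35/2, -8/5, -2/17, 4/43, 2/5, 33/7, 5⋅π} × (7/2, 3⋅√7))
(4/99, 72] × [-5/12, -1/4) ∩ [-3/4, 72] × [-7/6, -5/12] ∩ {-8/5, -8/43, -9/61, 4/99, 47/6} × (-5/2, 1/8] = {47/6} × {-5/12}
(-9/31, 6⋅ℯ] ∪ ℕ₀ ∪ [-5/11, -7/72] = [-5/11, 6⋅ℯ] ∪ ℕ₀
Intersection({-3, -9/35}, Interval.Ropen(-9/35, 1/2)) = {-9/35}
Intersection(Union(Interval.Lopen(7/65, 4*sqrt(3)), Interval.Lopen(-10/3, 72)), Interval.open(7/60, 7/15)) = Interval.open(7/60, 7/15)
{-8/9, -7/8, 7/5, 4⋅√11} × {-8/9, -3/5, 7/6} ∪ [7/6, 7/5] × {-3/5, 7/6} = ([7/6, 7/5] × {-3/5, 7/6}) ∪ ({-8/9, -7/8, 7/5, 4⋅√11} × {-8/9, -3/5, 7/6})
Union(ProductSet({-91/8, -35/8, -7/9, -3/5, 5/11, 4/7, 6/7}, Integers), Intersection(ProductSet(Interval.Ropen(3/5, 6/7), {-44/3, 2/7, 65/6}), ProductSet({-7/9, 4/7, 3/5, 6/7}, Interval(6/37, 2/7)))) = Union(ProductSet({3/5}, {2/7}), ProductSet({-91/8, -35/8, -7/9, -3/5, 5/11, 4/7, 6/7}, Integers))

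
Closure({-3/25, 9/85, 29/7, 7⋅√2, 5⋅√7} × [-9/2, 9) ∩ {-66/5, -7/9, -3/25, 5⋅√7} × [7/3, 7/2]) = {-3/25, 5⋅√7} × [7/3, 7/2]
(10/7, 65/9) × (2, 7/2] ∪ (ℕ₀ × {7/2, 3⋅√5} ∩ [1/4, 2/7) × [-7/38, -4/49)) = (10/7, 65/9) × (2, 7/2]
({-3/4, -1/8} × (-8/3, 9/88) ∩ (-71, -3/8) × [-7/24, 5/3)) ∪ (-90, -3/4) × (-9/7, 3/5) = ({-3/4} × [-7/24, 9/88)) ∪ ((-90, -3/4) × (-9/7, 3/5))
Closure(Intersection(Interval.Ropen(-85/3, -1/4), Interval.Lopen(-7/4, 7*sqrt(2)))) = Interval(-7/4, -1/4)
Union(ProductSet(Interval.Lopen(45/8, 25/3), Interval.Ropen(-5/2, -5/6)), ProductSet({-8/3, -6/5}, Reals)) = Union(ProductSet({-8/3, -6/5}, Reals), ProductSet(Interval.Lopen(45/8, 25/3), Interval.Ropen(-5/2, -5/6)))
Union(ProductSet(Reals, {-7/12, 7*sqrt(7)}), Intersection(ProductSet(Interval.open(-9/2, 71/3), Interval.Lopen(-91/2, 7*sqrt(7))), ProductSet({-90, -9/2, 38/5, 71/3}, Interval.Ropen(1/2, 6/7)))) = Union(ProductSet({38/5}, Interval.Ropen(1/2, 6/7)), ProductSet(Reals, {-7/12, 7*sqrt(7)}))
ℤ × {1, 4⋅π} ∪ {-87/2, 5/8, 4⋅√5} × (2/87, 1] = (ℤ × {1, 4⋅π}) ∪ ({-87/2, 5/8, 4⋅√5} × (2/87, 1])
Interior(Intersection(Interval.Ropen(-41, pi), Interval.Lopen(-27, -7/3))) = Interval.open(-27, -7/3)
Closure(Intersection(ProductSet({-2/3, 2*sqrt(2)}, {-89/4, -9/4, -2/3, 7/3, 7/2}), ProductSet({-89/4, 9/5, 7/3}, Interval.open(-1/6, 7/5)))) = EmptySet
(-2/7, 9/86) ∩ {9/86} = ∅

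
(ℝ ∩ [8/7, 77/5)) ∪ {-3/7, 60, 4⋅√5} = {-3/7, 60} ∪ [8/7, 77/5)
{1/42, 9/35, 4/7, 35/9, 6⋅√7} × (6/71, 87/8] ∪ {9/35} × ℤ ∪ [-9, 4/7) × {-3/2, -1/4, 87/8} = ({9/35} × ℤ) ∪ ([-9, 4/7) × {-3/2, -1/4, 87/8}) ∪ ({1/42, 9/35, 4/7, 35/9, 6⋅√7} × (6/71, 87/8])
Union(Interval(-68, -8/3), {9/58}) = Union({9/58}, Interval(-68, -8/3))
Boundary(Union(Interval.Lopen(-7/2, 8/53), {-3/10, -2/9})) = {-7/2, 8/53}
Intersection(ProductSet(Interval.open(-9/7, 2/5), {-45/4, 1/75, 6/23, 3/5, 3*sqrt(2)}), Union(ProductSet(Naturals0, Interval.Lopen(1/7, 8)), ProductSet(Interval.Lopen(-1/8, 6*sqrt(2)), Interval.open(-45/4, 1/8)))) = Union(ProductSet(Interval.open(-1/8, 2/5), {1/75}), ProductSet(Range(0, 1, 1), {6/23, 3/5, 3*sqrt(2)}))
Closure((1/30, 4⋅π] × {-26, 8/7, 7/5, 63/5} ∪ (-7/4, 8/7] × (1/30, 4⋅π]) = ({-7/4, 8/7} × [1/30, 4⋅π]) ∪ ([-7/4, 8/7] × {1/30, 4⋅π}) ∪ ([1/30, 4⋅π] × {-26, 63/5}) ∪ ((-7/4, 8/7] × (1/30, 4⋅π]) ∪ ((1/30, 4⋅π] × {-26, 8/7, 7/5, 63/5})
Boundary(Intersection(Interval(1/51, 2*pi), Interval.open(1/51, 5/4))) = {1/51, 5/4}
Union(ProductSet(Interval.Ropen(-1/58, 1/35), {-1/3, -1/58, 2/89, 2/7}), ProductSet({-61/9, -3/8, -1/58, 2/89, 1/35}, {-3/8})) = Union(ProductSet({-61/9, -3/8, -1/58, 2/89, 1/35}, {-3/8}), ProductSet(Interval.Ropen(-1/58, 1/35), {-1/3, -1/58, 2/89, 2/7}))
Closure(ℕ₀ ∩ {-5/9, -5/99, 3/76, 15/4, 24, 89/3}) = {24}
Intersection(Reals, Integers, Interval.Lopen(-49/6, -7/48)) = Range(-8, 0, 1)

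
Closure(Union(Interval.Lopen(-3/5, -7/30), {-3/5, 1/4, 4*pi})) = Union({1/4, 4*pi}, Interval(-3/5, -7/30))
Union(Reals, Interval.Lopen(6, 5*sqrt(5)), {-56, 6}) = Interval(-oo, oo)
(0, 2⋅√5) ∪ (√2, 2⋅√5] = (0, 2⋅√5]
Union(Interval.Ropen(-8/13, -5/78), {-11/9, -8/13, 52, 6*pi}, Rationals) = Union({6*pi}, Interval(-8/13, -5/78), Rationals)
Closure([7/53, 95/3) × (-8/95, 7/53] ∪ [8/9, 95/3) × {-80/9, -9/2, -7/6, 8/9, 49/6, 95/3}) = ({7/53, 95/3} × [-8/95, 7/53]) ∪ ([7/53, 95/3] × {-8/95, 7/53}) ∪ ([7/53, 95/3) × (-8/95, 7/53]) ∪ ([8/9, 95/3] × {-80/9, -9/2, -7/6, 8/9, 49/6, 95/3})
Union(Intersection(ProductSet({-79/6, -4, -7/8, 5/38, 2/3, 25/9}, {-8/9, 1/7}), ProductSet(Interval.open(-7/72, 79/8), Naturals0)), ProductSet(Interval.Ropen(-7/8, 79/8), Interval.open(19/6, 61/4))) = ProductSet(Interval.Ropen(-7/8, 79/8), Interval.open(19/6, 61/4))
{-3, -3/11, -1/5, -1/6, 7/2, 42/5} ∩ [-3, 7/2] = {-3, -3/11, -1/5, -1/6, 7/2}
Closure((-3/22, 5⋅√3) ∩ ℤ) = {0, 1, …, 8}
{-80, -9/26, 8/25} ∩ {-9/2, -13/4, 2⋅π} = ∅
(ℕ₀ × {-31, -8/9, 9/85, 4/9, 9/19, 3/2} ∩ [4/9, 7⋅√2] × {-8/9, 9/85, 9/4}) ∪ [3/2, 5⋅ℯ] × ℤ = ({1, 2, …, 9} × {-8/9, 9/85}) ∪ ([3/2, 5⋅ℯ] × ℤ)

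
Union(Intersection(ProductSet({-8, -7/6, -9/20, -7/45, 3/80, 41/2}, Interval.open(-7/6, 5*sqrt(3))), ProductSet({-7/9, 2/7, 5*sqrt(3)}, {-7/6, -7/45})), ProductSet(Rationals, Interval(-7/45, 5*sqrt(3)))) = ProductSet(Rationals, Interval(-7/45, 5*sqrt(3)))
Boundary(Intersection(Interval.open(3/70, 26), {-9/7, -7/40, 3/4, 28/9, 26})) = {3/4, 28/9}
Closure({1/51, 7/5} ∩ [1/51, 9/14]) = {1/51}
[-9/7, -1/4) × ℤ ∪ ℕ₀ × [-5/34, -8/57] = ([-9/7, -1/4) × ℤ) ∪ (ℕ₀ × [-5/34, -8/57])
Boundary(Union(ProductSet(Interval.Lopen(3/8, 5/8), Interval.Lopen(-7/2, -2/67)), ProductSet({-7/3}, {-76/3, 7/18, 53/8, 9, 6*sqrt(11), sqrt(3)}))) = Union(ProductSet({-7/3}, {-76/3, 7/18, 53/8, 9, 6*sqrt(11), sqrt(3)}), ProductSet({3/8, 5/8}, Interval(-7/2, -2/67)), ProductSet(Interval(3/8, 5/8), {-7/2, -2/67}))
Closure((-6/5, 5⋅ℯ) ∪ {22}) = [-6/5, 5⋅ℯ] ∪ {22}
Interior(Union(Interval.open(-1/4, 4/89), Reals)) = Interval(-oo, oo)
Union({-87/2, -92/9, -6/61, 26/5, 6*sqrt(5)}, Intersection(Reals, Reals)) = Reals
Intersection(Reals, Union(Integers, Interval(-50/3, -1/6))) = Union(Integers, Interval(-50/3, -1/6))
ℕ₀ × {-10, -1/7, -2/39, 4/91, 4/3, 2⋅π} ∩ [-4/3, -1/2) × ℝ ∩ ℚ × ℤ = ∅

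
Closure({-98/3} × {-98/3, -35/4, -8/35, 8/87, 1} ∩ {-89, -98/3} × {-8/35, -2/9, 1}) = {-98/3} × {-8/35, 1}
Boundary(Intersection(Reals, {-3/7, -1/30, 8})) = {-3/7, -1/30, 8}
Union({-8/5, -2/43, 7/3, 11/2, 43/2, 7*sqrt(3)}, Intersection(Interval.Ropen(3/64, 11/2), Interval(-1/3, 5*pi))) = Union({-8/5, -2/43, 43/2, 7*sqrt(3)}, Interval(3/64, 11/2))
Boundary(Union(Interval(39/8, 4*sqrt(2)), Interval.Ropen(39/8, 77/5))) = {39/8, 77/5}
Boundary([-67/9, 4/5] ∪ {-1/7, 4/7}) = {-67/9, 4/5}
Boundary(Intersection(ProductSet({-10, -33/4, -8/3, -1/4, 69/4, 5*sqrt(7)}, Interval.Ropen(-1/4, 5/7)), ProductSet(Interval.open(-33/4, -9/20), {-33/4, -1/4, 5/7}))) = ProductSet({-8/3}, {-1/4})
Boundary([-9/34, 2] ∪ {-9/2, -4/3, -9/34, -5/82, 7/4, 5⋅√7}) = {-9/2, -4/3, -9/34, 2, 5⋅√7}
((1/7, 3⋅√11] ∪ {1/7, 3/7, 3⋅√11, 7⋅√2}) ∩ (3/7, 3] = (3/7, 3]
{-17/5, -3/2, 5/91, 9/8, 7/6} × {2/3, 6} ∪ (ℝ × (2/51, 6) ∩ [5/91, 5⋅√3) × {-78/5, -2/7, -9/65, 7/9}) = ({-17/5, -3/2, 5/91, 9/8, 7/6} × {2/3, 6}) ∪ ([5/91, 5⋅√3) × {7/9})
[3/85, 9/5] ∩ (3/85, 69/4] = (3/85, 9/5]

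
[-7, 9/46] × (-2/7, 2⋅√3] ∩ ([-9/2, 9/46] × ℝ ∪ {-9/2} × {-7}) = [-9/2, 9/46] × (-2/7, 2⋅√3]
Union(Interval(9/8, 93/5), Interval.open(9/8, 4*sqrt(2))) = Interval(9/8, 93/5)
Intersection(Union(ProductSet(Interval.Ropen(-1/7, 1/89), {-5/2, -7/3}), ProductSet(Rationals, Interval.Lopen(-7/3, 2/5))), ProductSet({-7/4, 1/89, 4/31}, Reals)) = ProductSet({-7/4, 1/89, 4/31}, Interval.Lopen(-7/3, 2/5))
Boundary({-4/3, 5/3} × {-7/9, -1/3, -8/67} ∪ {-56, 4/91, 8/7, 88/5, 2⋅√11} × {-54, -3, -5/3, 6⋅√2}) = ({-4/3, 5/3} × {-7/9, -1/3, -8/67}) ∪ ({-56, 4/91, 8/7, 88/5, 2⋅√11} × {-54, -3, -5/3, 6⋅√2})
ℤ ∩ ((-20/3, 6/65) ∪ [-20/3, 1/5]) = {-6, -5, …, 0}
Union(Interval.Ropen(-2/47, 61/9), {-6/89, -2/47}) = Union({-6/89}, Interval.Ropen(-2/47, 61/9))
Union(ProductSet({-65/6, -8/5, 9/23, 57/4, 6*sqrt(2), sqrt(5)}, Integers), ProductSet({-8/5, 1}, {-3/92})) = Union(ProductSet({-8/5, 1}, {-3/92}), ProductSet({-65/6, -8/5, 9/23, 57/4, 6*sqrt(2), sqrt(5)}, Integers))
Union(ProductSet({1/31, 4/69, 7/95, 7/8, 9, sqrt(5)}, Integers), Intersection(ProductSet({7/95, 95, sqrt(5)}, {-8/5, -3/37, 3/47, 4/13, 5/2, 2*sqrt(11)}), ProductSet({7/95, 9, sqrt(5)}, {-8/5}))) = Union(ProductSet({7/95, sqrt(5)}, {-8/5}), ProductSet({1/31, 4/69, 7/95, 7/8, 9, sqrt(5)}, Integers))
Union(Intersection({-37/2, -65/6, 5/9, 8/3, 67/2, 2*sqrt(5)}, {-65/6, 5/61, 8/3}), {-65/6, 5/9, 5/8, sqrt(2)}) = {-65/6, 5/9, 5/8, 8/3, sqrt(2)}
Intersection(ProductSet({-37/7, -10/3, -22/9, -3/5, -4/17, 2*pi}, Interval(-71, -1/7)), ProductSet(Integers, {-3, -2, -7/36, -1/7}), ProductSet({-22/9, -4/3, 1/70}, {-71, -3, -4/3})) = EmptySet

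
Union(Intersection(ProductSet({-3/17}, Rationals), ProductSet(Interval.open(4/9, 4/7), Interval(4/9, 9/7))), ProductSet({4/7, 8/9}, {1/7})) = ProductSet({4/7, 8/9}, {1/7})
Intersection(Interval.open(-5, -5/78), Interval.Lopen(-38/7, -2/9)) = Interval.Lopen(-5, -2/9)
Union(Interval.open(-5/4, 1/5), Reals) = Interval(-oo, oo)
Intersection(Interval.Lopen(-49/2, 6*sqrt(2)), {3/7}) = {3/7}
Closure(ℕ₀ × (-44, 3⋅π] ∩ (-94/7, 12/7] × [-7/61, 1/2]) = {0, 1} × [-7/61, 1/2]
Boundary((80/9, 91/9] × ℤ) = [80/9, 91/9] × ℤ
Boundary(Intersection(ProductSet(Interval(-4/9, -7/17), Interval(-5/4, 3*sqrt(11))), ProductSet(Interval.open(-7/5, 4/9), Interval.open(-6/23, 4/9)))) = Union(ProductSet({-4/9, -7/17}, Interval(-6/23, 4/9)), ProductSet(Interval(-4/9, -7/17), {-6/23, 4/9}))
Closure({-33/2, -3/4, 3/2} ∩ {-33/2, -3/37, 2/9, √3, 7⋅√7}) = {-33/2}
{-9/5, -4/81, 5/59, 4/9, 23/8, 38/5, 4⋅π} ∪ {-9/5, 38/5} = {-9/5, -4/81, 5/59, 4/9, 23/8, 38/5, 4⋅π}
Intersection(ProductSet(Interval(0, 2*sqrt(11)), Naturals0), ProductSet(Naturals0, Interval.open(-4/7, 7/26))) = ProductSet(Range(0, 7, 1), Range(0, 1, 1))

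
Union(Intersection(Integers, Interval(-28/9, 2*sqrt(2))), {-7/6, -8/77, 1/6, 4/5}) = Union({-7/6, -8/77, 1/6, 4/5}, Range(-3, 3, 1))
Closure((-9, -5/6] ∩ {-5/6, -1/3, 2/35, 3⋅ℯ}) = {-5/6}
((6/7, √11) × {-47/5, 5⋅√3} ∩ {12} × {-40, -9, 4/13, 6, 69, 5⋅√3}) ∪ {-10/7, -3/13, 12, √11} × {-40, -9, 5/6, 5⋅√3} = {-10/7, -3/13, 12, √11} × {-40, -9, 5/6, 5⋅√3}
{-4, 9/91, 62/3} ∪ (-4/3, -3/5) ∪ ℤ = ℤ ∪ (-4/3, -3/5) ∪ {9/91, 62/3}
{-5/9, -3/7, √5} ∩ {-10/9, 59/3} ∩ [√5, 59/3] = ∅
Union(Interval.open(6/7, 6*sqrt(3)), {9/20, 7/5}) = Union({9/20}, Interval.open(6/7, 6*sqrt(3)))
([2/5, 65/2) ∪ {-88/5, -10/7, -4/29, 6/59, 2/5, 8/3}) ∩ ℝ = {-88/5, -10/7, -4/29, 6/59} ∪ [2/5, 65/2)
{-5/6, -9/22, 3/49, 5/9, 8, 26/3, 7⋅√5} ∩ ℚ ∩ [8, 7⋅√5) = {8, 26/3}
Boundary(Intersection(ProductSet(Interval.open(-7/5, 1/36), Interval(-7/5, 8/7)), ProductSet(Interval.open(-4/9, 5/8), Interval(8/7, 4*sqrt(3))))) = ProductSet(Interval(-4/9, 1/36), {8/7})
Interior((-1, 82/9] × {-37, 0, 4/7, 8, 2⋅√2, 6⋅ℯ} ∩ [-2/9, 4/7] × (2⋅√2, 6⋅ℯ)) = ∅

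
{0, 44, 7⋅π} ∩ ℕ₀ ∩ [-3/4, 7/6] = {0}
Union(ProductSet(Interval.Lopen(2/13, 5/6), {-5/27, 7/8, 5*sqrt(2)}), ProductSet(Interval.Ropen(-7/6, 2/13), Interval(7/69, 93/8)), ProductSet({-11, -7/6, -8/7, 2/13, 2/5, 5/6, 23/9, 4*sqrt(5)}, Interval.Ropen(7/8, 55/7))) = Union(ProductSet({-11, -7/6, -8/7, 2/13, 2/5, 5/6, 23/9, 4*sqrt(5)}, Interval.Ropen(7/8, 55/7)), ProductSet(Interval.Ropen(-7/6, 2/13), Interval(7/69, 93/8)), ProductSet(Interval.Lopen(2/13, 5/6), {-5/27, 7/8, 5*sqrt(2)}))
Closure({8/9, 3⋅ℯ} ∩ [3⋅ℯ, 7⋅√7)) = {3⋅ℯ}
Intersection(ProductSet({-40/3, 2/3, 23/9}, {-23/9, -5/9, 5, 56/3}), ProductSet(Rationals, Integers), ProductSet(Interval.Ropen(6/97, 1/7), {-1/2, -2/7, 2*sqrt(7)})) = EmptySet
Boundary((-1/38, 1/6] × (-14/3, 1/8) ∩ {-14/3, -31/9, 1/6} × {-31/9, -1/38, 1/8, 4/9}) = {1/6} × {-31/9, -1/38}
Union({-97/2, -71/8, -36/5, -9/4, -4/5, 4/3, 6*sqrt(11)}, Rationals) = Union({6*sqrt(11)}, Rationals)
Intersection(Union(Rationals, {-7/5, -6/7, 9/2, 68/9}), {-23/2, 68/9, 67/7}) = {-23/2, 68/9, 67/7}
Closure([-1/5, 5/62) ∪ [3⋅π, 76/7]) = [-1/5, 5/62] ∪ [3⋅π, 76/7]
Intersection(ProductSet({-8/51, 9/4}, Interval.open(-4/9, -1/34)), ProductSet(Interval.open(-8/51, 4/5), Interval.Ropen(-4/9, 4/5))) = EmptySet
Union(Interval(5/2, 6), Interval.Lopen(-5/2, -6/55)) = Union(Interval.Lopen(-5/2, -6/55), Interval(5/2, 6))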